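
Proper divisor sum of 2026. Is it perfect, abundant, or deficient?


Proper divisors: 1, 2, 1013
Sum = 1 + 2 + 1013 = 1016
1016 < 2026 → deficient

s(2026) = 1016 (deficient)


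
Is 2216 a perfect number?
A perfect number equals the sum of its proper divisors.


Proper divisors of 2216: 1, 2, 4, 8, 277, 554, 1108
Sum = 1 + 2 + 4 + 8 + 277 + 554 + 1108 = 1954

No, 2216 is not perfect (1954 ≠ 2216)


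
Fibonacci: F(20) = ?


Sequence: 1, 1, 2, 3, 5, 8, 13, 21, 34, 55, 89, 144, 233, 377, 610, 987, 1597, 2584, 4181, 6765
F(20) = 6765


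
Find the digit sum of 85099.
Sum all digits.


8 + 5 + 0 + 9 + 9 = 31


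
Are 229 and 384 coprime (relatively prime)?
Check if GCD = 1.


Euclidean algorithm:
384 = 1 * 229 + 155
229 = 1 * 155 + 74
155 = 2 * 74 + 7
74 = 10 * 7 + 4
7 = 1 * 4 + 3
4 = 1 * 3 + 1
3 = 3 * 1 + 0
GCD(229, 384) = 1

Yes, coprime (GCD = 1)


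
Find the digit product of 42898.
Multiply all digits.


4 × 2 × 8 × 9 × 8 = 4608


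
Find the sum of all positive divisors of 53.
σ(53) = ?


Divisors of 53: 1, 53
Sum = 1 + 53 = 54

σ(53) = 54


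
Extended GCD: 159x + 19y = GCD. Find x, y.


Tabular extended Euclidean (each row: r = 159*s + 19*t):
r=159, s=1, t=0
r=19, s=0, t=1
q=8: r=7, s=1, t=-8   [159*(1) + 19*(-8) = 7]
q=2: r=5, s=-2, t=17   [159*(-2) + 19*(17) = 5]
q=1: r=2, s=3, t=-25   [159*(3) + 19*(-25) = 2]
q=2: r=1, s=-8, t=67   [159*(-8) + 19*(67) = 1]
q=2: r=0, s=19, t=-159   [159*(19) + 19*(-159) = 0]
GCD = 1; from the row with r=1: x=-8, y=67
Check: 159*(-8) + 19*(67) = -1272 + 1273 = 1

GCD = 1, x = -8, y = 67


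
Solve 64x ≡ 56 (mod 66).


GCD(64, 66) = 2 divides 56
Divide: 32x ≡ 28 (mod 33)
x ≡ 5 (mod 33)


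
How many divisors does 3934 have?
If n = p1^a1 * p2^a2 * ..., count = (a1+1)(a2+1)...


3934 = 2^1 × 7^1 × 281^1
d(3934) = (1+1) × (1+1) × (1+1) = 8

8 divisors


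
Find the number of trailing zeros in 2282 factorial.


floor(2282/5) = 456
floor(2282/25) = 91
floor(2282/125) = 18
floor(2282/625) = 3
Total = 568

568 trailing zeros


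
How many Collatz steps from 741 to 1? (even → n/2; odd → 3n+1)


741 → 2224 → 1112 → 556 → 278 → 139 → 418 → 209 → 628 → 314 → 157 → 472 → 236 → 118 → 59 → 178 → 89 → 268 → 134 → 67 → 202 → 101 → 304 → 152 → 76 → 38 → 19 → 58 → 29 → 88 → 44 → 22 → 11 → 34 → 17 → 52 → 26 → 13 → 40 → 20 → 10 → 5 → 16 → 8 → 4 → 2 → 1
Total steps = 46

46 steps


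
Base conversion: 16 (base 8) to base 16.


16 (base 8) = 14 (decimal)
14 (decimal) = E (base 16)


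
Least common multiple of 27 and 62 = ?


GCD(27, 62) = 1
LCM = 27*62/1 = 1674/1 = 1674

LCM = 1674


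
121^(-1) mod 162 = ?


Use the extended Euclidean algorithm on (162, 121); each row r = 162*s + 121*t:
r=162, s=1, t=0
r=121, s=0, t=1
q=1: r=41, s=1, t=-1   [162*(1) + 121*(-1) = 41]
q=2: r=39, s=-2, t=3   [162*(-2) + 121*(3) = 39]
q=1: r=2, s=3, t=-4   [162*(3) + 121*(-4) = 2]
q=19: r=1, s=-59, t=79   [162*(-59) + 121*(79) = 1]
q=2: r=0, s=121, t=-162   [162*(121) + 121*(-162) = 0]
GCD = 1 with t = 79, so 121*(79) ≡ 1 (mod 162)
Inverse = 79 mod 162 = 79
Check: 121 * 79 = 9559 ≡ 1 (mod 162)

121^(-1) ≡ 79 (mod 162)


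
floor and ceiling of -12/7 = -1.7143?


-12/7 = -1.7143
floor = -2
ceil = -1

floor = -2, ceil = -1


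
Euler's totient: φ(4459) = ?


4459 = 7^3 × 13
Prime factors: 7, 13
φ(4459) = 4459 × (1-1/7) × (1-1/13)
= 4459 × 6/7 × 12/13 = 3528

φ(4459) = 3528


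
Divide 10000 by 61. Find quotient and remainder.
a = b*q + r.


10000 = 61 * 163 + 57
Check: 9943 + 57 = 10000

q = 163, r = 57


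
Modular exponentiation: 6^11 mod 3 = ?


6^1 mod 3 = 0
6^2 mod 3 = 0
6^3 mod 3 = 0
6^4 mod 3 = 0
6^5 mod 3 = 0
6^6 mod 3 = 0
6^7 mod 3 = 0
6^8 mod 3 = 0
6^9 mod 3 = 0
6^10 mod 3 = 0
6^11 mod 3 = 0


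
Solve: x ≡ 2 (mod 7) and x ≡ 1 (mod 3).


M = 7*3 = 21
M1 = M/7 = 3, M2 = M/3 = 7
M1^(-1) mod 7 = 5, M2^(-1) mod 3 = 1
x = 2*3*5 + 1*7*1 = 37
37 mod 21 = 16
Check: 16 mod 7 = 2 ✓, 16 mod 3 = 1 ✓

x ≡ 16 (mod 21)


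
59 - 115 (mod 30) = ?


59 - 115 = -56
-56 mod 30 = 4


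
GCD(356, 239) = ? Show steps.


356 = 1 * 239 + 117
239 = 2 * 117 + 5
117 = 23 * 5 + 2
5 = 2 * 2 + 1
2 = 2 * 1 + 0
GCD = 1


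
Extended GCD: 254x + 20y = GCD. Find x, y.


Tabular extended Euclidean (each row: r = 254*s + 20*t):
r=254, s=1, t=0
r=20, s=0, t=1
q=12: r=14, s=1, t=-12   [254*(1) + 20*(-12) = 14]
q=1: r=6, s=-1, t=13   [254*(-1) + 20*(13) = 6]
q=2: r=2, s=3, t=-38   [254*(3) + 20*(-38) = 2]
q=3: r=0, s=-10, t=127   [254*(-10) + 20*(127) = 0]
GCD = 2; from the row with r=2: x=3, y=-38
Check: 254*(3) + 20*(-38) = 762 - 760 = 2

GCD = 2, x = 3, y = -38


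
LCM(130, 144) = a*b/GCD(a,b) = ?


GCD(130, 144) = 2
LCM = 130*144/2 = 18720/2 = 9360

LCM = 9360


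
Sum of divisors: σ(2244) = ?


Divisors of 2244: 1, 2, 3, 4, 6, 11, 12, 17, 22, 33, 34, 44, 51, 66, 68, 102, 132, 187, 204, 374, 561, 748, 1122, 2244
Sum = 1 + 2 + 3 + 4 + 6 + 11 + 12 + 17 + 22 + 33 + 34 + 44 + 51 + 66 + 68 + 102 + 132 + 187 + 204 + 374 + 561 + 748 + 1122 + 2244 = 6048

σ(2244) = 6048


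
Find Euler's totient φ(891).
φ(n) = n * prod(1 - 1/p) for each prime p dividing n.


891 = 3^4 × 11
Prime factors: 3, 11
φ(891) = 891 × (1-1/3) × (1-1/11)
= 891 × 2/3 × 10/11 = 540

φ(891) = 540


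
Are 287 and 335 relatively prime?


Euclidean algorithm:
335 = 1 * 287 + 48
287 = 5 * 48 + 47
48 = 1 * 47 + 1
47 = 47 * 1 + 0
GCD(287, 335) = 1

Yes, coprime (GCD = 1)


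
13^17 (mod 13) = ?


13^1 mod 13 = 0
13^2 mod 13 = 0
13^3 mod 13 = 0
13^4 mod 13 = 0
13^5 mod 13 = 0
13^6 mod 13 = 0
13^7 mod 13 = 0
13^8 mod 13 = 0
13^9 mod 13 = 0
13^10 mod 13 = 0
13^11 mod 13 = 0
13^12 mod 13 = 0
13^13 mod 13 = 0
13^14 mod 13 = 0
13^15 mod 13 = 0
13^16 mod 13 = 0
13^17 mod 13 = 0


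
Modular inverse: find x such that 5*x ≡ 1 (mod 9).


Use the extended Euclidean algorithm on (9, 5); each row r = 9*s + 5*t:
r=9, s=1, t=0
r=5, s=0, t=1
q=1: r=4, s=1, t=-1   [9*(1) + 5*(-1) = 4]
q=1: r=1, s=-1, t=2   [9*(-1) + 5*(2) = 1]
q=4: r=0, s=5, t=-9   [9*(5) + 5*(-9) = 0]
GCD = 1 with t = 2, so 5*(2) ≡ 1 (mod 9)
Inverse = 2 mod 9 = 2
Check: 5 * 2 = 10 ≡ 1 (mod 9)

5^(-1) ≡ 2 (mod 9)


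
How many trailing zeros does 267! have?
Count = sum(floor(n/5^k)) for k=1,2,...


floor(267/5) = 53
floor(267/25) = 10
floor(267/125) = 2
Total = 65

65 trailing zeros


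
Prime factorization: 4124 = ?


4124 / 2 = 2062
2062 / 2 = 1031
1031 / 1031 = 1
4124 = 2^2 × 1031


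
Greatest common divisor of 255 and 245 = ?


255 = 1 * 245 + 10
245 = 24 * 10 + 5
10 = 2 * 5 + 0
GCD = 5


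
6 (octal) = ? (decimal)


6 (base 8) = 6 (decimal)
6 (decimal) = 6 (base 10)


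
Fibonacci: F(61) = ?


Sequence: 1, 1, 2, 3, 5, 8, 13, 21, 34, 55, 89, 144, 233, 377, 610, 987, 1597, 2584, 4181, 6765, 10946, 17711, 28657, 46368, 75025, 121393, 196418, 317811, 514229, 832040, 1346269, 2178309, 3524578, 5702887, 9227465, 14930352, 24157817, 39088169, 63245986, 102334155, 165580141, 267914296, 433494437, 701408733, 1134903170, 1836311903, 2971215073, 4807526976, 7778742049, 12586269025, 20365011074, 32951280099, 53316291173, 86267571272, 139583862445, 225851433717, 365435296162, 591286729879, 956722026041, 1548008755920, 2504730781961
F(61) = 2504730781961


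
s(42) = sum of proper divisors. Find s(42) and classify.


Proper divisors: 1, 2, 3, 6, 7, 14, 21
Sum = 1 + 2 + 3 + 6 + 7 + 14 + 21 = 54
54 > 42 → abundant

s(42) = 54 (abundant)


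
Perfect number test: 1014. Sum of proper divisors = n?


Proper divisors of 1014: 1, 2, 3, 6, 13, 26, 39, 78, 169, 338, 507
Sum = 1 + 2 + 3 + 6 + 13 + 26 + 39 + 78 + 169 + 338 + 507 = 1182

No, 1014 is not perfect (1182 ≠ 1014)


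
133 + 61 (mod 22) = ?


133 + 61 = 194
194 mod 22 = 18


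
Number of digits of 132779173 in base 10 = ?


132779173 has 9 digits in base 10
floor(log10(132779173)) + 1 = floor(8.1231) + 1 = 9

9 digits (base 10)


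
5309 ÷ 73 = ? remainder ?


5309 = 73 * 72 + 53
Check: 5256 + 53 = 5309

q = 72, r = 53


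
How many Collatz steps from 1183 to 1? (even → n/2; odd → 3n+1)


1183 → 3550 → 1775 → 5326 → 2663 → 7990 → 3995 → 11986 → 5993 → 17980 → 8990 → 4495 → 13486 → 6743 → 20230 → 10115 → 30346 → 15173 → 45520 → 22760 → 11380 → 5690 → 2845 → 8536 → 4268 → 2134 → 1067 → 3202 → 1601 → 4804 → 2402 → 1201 → 3604 → 1802 → 901 → 2704 → 1352 → 676 → 338 → 169 → 508 → 254 → 127 → 382 → 191 → 574 → 287 → 862 → 431 → 1294 → 647 → 1942 → 971 → 2914 → 1457 → 4372 → 2186 → 1093 → 3280 → 1640 → 820 → 410 → 205 → 616 → 308 → 154 → 77 → 232 → 116 → 58 → 29 → 88 → 44 → 22 → 11 → 34 → 17 → 52 → 26 → 13 → 40 → 20 → 10 → 5 → 16 → 8 → 4 → 2 → 1
Total steps = 88

88 steps


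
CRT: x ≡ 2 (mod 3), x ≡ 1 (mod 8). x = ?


M = 3*8 = 24
M1 = M/3 = 8, M2 = M/8 = 3
M1^(-1) mod 3 = 2, M2^(-1) mod 8 = 3
x = 2*8*2 + 1*3*3 = 41
41 mod 24 = 17
Check: 17 mod 3 = 2 ✓, 17 mod 8 = 1 ✓

x ≡ 17 (mod 24)


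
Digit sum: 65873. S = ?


6 + 5 + 8 + 7 + 3 = 29


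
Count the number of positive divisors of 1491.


1491 = 3^1 × 7^1 × 71^1
d(1491) = (1+1) × (1+1) × (1+1) = 8

8 divisors


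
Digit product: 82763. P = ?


8 × 2 × 7 × 6 × 3 = 2016


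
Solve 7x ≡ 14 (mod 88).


GCD(7, 88) = 1, unique solution
a^(-1) mod 88 = 63
x = 63 * 14 mod 88 = 2

x ≡ 2 (mod 88)


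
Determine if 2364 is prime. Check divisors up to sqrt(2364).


2364 / 2 = 1182 (exact division)
2364 is NOT prime.

No, 2364 is not prime


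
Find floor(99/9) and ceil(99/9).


99/9 = 11.0000
floor = 11
ceil = 11

floor = 11, ceil = 11


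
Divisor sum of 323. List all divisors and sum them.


Divisors of 323: 1, 17, 19, 323
Sum = 1 + 17 + 19 + 323 = 360

σ(323) = 360


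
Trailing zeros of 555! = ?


floor(555/5) = 111
floor(555/25) = 22
floor(555/125) = 4
Total = 137

137 trailing zeros


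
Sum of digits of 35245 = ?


3 + 5 + 2 + 4 + 5 = 19


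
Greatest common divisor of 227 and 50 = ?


227 = 4 * 50 + 27
50 = 1 * 27 + 23
27 = 1 * 23 + 4
23 = 5 * 4 + 3
4 = 1 * 3 + 1
3 = 3 * 1 + 0
GCD = 1


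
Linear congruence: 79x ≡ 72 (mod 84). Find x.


GCD(79, 84) = 1, unique solution
a^(-1) mod 84 = 67
x = 67 * 72 mod 84 = 36

x ≡ 36 (mod 84)


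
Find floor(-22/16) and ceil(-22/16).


-22/16 = -1.3750
floor = -2
ceil = -1

floor = -2, ceil = -1


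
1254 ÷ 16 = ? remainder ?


1254 = 16 * 78 + 6
Check: 1248 + 6 = 1254

q = 78, r = 6


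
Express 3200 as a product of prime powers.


3200 / 2 = 1600
1600 / 2 = 800
800 / 2 = 400
400 / 2 = 200
200 / 2 = 100
100 / 2 = 50
50 / 2 = 25
25 / 5 = 5
5 / 5 = 1
3200 = 2^7 × 5^2


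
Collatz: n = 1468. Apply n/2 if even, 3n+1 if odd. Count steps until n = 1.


1468 → 734 → 367 → 1102 → 551 → 1654 → 827 → 2482 → 1241 → 3724 → 1862 → 931 → 2794 → 1397 → 4192 → 2096 → 1048 → 524 → 262 → 131 → 394 → 197 → 592 → 296 → 148 → 74 → 37 → 112 → 56 → 28 → 14 → 7 → 22 → 11 → 34 → 17 → 52 → 26 → 13 → 40 → 20 → 10 → 5 → 16 → 8 → 4 → 2 → 1
Total steps = 47

47 steps


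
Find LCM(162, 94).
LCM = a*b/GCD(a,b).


GCD(162, 94) = 2
LCM = 162*94/2 = 15228/2 = 7614

LCM = 7614


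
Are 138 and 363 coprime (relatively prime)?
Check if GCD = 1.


Euclidean algorithm:
363 = 2 * 138 + 87
138 = 1 * 87 + 51
87 = 1 * 51 + 36
51 = 1 * 36 + 15
36 = 2 * 15 + 6
15 = 2 * 6 + 3
6 = 2 * 3 + 0
GCD(138, 363) = 3

No, not coprime (GCD = 3)


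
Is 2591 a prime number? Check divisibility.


Check divisors up to sqrt(2591) = 50.9019
No divisors found.
2591 is prime.

Yes, 2591 is prime


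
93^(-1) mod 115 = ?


Use the extended Euclidean algorithm on (115, 93); each row r = 115*s + 93*t:
r=115, s=1, t=0
r=93, s=0, t=1
q=1: r=22, s=1, t=-1   [115*(1) + 93*(-1) = 22]
q=4: r=5, s=-4, t=5   [115*(-4) + 93*(5) = 5]
q=4: r=2, s=17, t=-21   [115*(17) + 93*(-21) = 2]
q=2: r=1, s=-38, t=47   [115*(-38) + 93*(47) = 1]
q=2: r=0, s=93, t=-115   [115*(93) + 93*(-115) = 0]
GCD = 1 with t = 47, so 93*(47) ≡ 1 (mod 115)
Inverse = 47 mod 115 = 47
Check: 93 * 47 = 4371 ≡ 1 (mod 115)

93^(-1) ≡ 47 (mod 115)


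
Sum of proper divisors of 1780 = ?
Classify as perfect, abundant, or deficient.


Proper divisors: 1, 2, 4, 5, 10, 20, 89, 178, 356, 445, 890
Sum = 1 + 2 + 4 + 5 + 10 + 20 + 89 + 178 + 356 + 445 + 890 = 2000
2000 > 1780 → abundant

s(1780) = 2000 (abundant)


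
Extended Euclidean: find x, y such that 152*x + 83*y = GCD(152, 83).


Tabular extended Euclidean (each row: r = 152*s + 83*t):
r=152, s=1, t=0
r=83, s=0, t=1
q=1: r=69, s=1, t=-1   [152*(1) + 83*(-1) = 69]
q=1: r=14, s=-1, t=2   [152*(-1) + 83*(2) = 14]
q=4: r=13, s=5, t=-9   [152*(5) + 83*(-9) = 13]
q=1: r=1, s=-6, t=11   [152*(-6) + 83*(11) = 1]
q=13: r=0, s=83, t=-152   [152*(83) + 83*(-152) = 0]
GCD = 1; from the row with r=1: x=-6, y=11
Check: 152*(-6) + 83*(11) = -912 + 913 = 1

GCD = 1, x = -6, y = 11


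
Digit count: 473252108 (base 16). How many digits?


473252108 in base 16 = 1C35410C
Number of digits = 8

8 digits (base 16)


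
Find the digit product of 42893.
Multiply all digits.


4 × 2 × 8 × 9 × 3 = 1728


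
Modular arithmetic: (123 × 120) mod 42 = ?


123 × 120 = 14760
14760 mod 42 = 18


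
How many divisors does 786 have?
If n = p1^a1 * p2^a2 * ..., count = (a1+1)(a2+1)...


786 = 2^1 × 3^1 × 131^1
d(786) = (1+1) × (1+1) × (1+1) = 8

8 divisors


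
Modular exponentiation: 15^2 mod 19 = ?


15^1 mod 19 = 15
15^2 mod 19 = 16


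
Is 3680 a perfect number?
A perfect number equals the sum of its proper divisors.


Proper divisors of 3680: 1, 2, 4, 5, 8, 10, 16, 20, 23, 32, 40, 46, 80, 92, 115, 160, 184, 230, 368, 460, 736, 920, 1840
Sum = 1 + 2 + 4 + 5 + 8 + 10 + 16 + 20 + 23 + 32 + 40 + 46 + 80 + 92 + 115 + 160 + 184 + 230 + 368 + 460 + 736 + 920 + 1840 = 5392

No, 3680 is not perfect (5392 ≠ 3680)


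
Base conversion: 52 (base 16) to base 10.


52 (base 16) = 82 (decimal)
82 (decimal) = 82 (base 10)


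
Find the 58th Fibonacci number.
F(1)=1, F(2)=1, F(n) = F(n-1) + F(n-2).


Sequence: 1, 1, 2, 3, 5, 8, 13, 21, 34, 55, 89, 144, 233, 377, 610, 987, 1597, 2584, 4181, 6765, 10946, 17711, 28657, 46368, 75025, 121393, 196418, 317811, 514229, 832040, 1346269, 2178309, 3524578, 5702887, 9227465, 14930352, 24157817, 39088169, 63245986, 102334155, 165580141, 267914296, 433494437, 701408733, 1134903170, 1836311903, 2971215073, 4807526976, 7778742049, 12586269025, 20365011074, 32951280099, 53316291173, 86267571272, 139583862445, 225851433717, 365435296162, 591286729879
F(58) = 591286729879


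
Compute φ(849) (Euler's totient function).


849 = 3 × 283
Prime factors: 3, 283
φ(849) = 849 × (1-1/3) × (1-1/283)
= 849 × 2/3 × 282/283 = 564

φ(849) = 564


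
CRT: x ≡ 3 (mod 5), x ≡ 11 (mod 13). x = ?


M = 5*13 = 65
M1 = M/5 = 13, M2 = M/13 = 5
M1^(-1) mod 5 = 2, M2^(-1) mod 13 = 8
x = 3*13*2 + 11*5*8 = 518
518 mod 65 = 63
Check: 63 mod 5 = 3 ✓, 63 mod 13 = 11 ✓

x ≡ 63 (mod 65)


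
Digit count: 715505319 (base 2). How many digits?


715505319 in base 2 = 101010101001011011111010100111
Number of digits = 30

30 digits (base 2)


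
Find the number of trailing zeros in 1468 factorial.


floor(1468/5) = 293
floor(1468/25) = 58
floor(1468/125) = 11
floor(1468/625) = 2
Total = 364

364 trailing zeros


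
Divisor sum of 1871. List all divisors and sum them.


Divisors of 1871: 1, 1871
Sum = 1 + 1871 = 1872

σ(1871) = 1872


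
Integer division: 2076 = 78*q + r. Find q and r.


2076 = 78 * 26 + 48
Check: 2028 + 48 = 2076

q = 26, r = 48


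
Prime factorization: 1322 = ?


1322 / 2 = 661
661 / 661 = 1
1322 = 2 × 661


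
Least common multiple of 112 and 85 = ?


GCD(112, 85) = 1
LCM = 112*85/1 = 9520/1 = 9520

LCM = 9520


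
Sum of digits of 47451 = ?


4 + 7 + 4 + 5 + 1 = 21


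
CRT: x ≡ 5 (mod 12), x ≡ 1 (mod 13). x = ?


M = 12*13 = 156
M1 = M/12 = 13, M2 = M/13 = 12
M1^(-1) mod 12 = 1, M2^(-1) mod 13 = 12
x = 5*13*1 + 1*12*12 = 209
209 mod 156 = 53
Check: 53 mod 12 = 5 ✓, 53 mod 13 = 1 ✓

x ≡ 53 (mod 156)


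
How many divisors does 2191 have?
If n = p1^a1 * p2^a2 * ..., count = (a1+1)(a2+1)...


2191 = 7^1 × 313^1
d(2191) = (1+1) × (1+1) = 4

4 divisors


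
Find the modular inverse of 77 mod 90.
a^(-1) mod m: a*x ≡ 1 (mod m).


Use the extended Euclidean algorithm on (90, 77); each row r = 90*s + 77*t:
r=90, s=1, t=0
r=77, s=0, t=1
q=1: r=13, s=1, t=-1   [90*(1) + 77*(-1) = 13]
q=5: r=12, s=-5, t=6   [90*(-5) + 77*(6) = 12]
q=1: r=1, s=6, t=-7   [90*(6) + 77*(-7) = 1]
q=12: r=0, s=-77, t=90   [90*(-77) + 77*(90) = 0]
GCD = 1 with t = -7, so 77*(-7) ≡ 1 (mod 90)
Inverse = -7 mod 90 = 83
Check: 77 * 83 = 6391 ≡ 1 (mod 90)

77^(-1) ≡ 83 (mod 90)


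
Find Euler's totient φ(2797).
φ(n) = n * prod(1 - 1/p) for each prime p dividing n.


2797 = 2797
Prime factors: 2797
φ(2797) = 2797 × (1-1/2797)
= 2797 × 2796/2797 = 2796

φ(2797) = 2796


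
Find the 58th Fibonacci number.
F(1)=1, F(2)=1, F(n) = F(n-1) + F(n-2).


Sequence: 1, 1, 2, 3, 5, 8, 13, 21, 34, 55, 89, 144, 233, 377, 610, 987, 1597, 2584, 4181, 6765, 10946, 17711, 28657, 46368, 75025, 121393, 196418, 317811, 514229, 832040, 1346269, 2178309, 3524578, 5702887, 9227465, 14930352, 24157817, 39088169, 63245986, 102334155, 165580141, 267914296, 433494437, 701408733, 1134903170, 1836311903, 2971215073, 4807526976, 7778742049, 12586269025, 20365011074, 32951280099, 53316291173, 86267571272, 139583862445, 225851433717, 365435296162, 591286729879
F(58) = 591286729879


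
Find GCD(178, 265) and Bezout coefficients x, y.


Tabular extended Euclidean (each row: r = 178*s + 265*t):
r=178, s=1, t=0
r=265, s=0, t=1
q=0: r=178, s=1, t=0   [178*(1) + 265*(0) = 178]
q=1: r=87, s=-1, t=1   [178*(-1) + 265*(1) = 87]
q=2: r=4, s=3, t=-2   [178*(3) + 265*(-2) = 4]
q=21: r=3, s=-64, t=43   [178*(-64) + 265*(43) = 3]
q=1: r=1, s=67, t=-45   [178*(67) + 265*(-45) = 1]
q=3: r=0, s=-265, t=178   [178*(-265) + 265*(178) = 0]
GCD = 1; from the row with r=1: x=67, y=-45
Check: 178*(67) + 265*(-45) = 11926 - 11925 = 1

GCD = 1, x = 67, y = -45


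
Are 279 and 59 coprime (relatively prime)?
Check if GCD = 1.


Euclidean algorithm:
279 = 4 * 59 + 43
59 = 1 * 43 + 16
43 = 2 * 16 + 11
16 = 1 * 11 + 5
11 = 2 * 5 + 1
5 = 5 * 1 + 0
GCD(279, 59) = 1

Yes, coprime (GCD = 1)


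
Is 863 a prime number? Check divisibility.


Check divisors up to sqrt(863) = 29.3769
No divisors found.
863 is prime.

Yes, 863 is prime


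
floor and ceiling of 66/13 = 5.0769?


66/13 = 5.0769
floor = 5
ceil = 6

floor = 5, ceil = 6


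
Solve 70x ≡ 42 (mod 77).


GCD(70, 77) = 7 divides 42
Divide: 10x ≡ 6 (mod 11)
x ≡ 5 (mod 11)


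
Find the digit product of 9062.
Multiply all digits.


9 × 0 × 6 × 2 = 0


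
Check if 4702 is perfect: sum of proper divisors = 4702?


Proper divisors of 4702: 1, 2, 2351
Sum = 1 + 2 + 2351 = 2354

No, 4702 is not perfect (2354 ≠ 4702)


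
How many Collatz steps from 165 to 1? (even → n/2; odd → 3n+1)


165 → 496 → 248 → 124 → 62 → 31 → 94 → 47 → 142 → 71 → 214 → 107 → 322 → 161 → 484 → 242 → 121 → 364 → 182 → 91 → 274 → 137 → 412 → 206 → 103 → 310 → 155 → 466 → 233 → 700 → 350 → 175 → 526 → 263 → 790 → 395 → 1186 → 593 → 1780 → 890 → 445 → 1336 → 668 → 334 → 167 → 502 → 251 → 754 → 377 → 1132 → 566 → 283 → 850 → 425 → 1276 → 638 → 319 → 958 → 479 → 1438 → 719 → 2158 → 1079 → 3238 → 1619 → 4858 → 2429 → 7288 → 3644 → 1822 → 911 → 2734 → 1367 → 4102 → 2051 → 6154 → 3077 → 9232 → 4616 → 2308 → 1154 → 577 → 1732 → 866 → 433 → 1300 → 650 → 325 → 976 → 488 → 244 → 122 → 61 → 184 → 92 → 46 → 23 → 70 → 35 → 106 → 53 → 160 → 80 → 40 → 20 → 10 → 5 → 16 → 8 → 4 → 2 → 1
Total steps = 111

111 steps


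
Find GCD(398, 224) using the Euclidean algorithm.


398 = 1 * 224 + 174
224 = 1 * 174 + 50
174 = 3 * 50 + 24
50 = 2 * 24 + 2
24 = 12 * 2 + 0
GCD = 2


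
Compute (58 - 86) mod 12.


58 - 86 = -28
-28 mod 12 = 8


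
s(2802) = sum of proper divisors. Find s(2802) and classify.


Proper divisors: 1, 2, 3, 6, 467, 934, 1401
Sum = 1 + 2 + 3 + 6 + 467 + 934 + 1401 = 2814
2814 > 2802 → abundant

s(2802) = 2814 (abundant)


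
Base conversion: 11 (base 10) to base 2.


11 (base 10) = 11 (decimal)
11 (decimal) = 1011 (base 2)


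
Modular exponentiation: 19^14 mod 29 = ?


19^1 mod 29 = 19
19^2 mod 29 = 13
19^3 mod 29 = 15
19^4 mod 29 = 24
19^5 mod 29 = 21
19^6 mod 29 = 22
19^7 mod 29 = 12
19^8 mod 29 = 25
19^9 mod 29 = 11
19^10 mod 29 = 6
19^11 mod 29 = 27
19^12 mod 29 = 20
19^13 mod 29 = 3
19^14 mod 29 = 28


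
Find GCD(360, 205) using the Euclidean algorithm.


360 = 1 * 205 + 155
205 = 1 * 155 + 50
155 = 3 * 50 + 5
50 = 10 * 5 + 0
GCD = 5


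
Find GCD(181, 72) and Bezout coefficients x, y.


Tabular extended Euclidean (each row: r = 181*s + 72*t):
r=181, s=1, t=0
r=72, s=0, t=1
q=2: r=37, s=1, t=-2   [181*(1) + 72*(-2) = 37]
q=1: r=35, s=-1, t=3   [181*(-1) + 72*(3) = 35]
q=1: r=2, s=2, t=-5   [181*(2) + 72*(-5) = 2]
q=17: r=1, s=-35, t=88   [181*(-35) + 72*(88) = 1]
q=2: r=0, s=72, t=-181   [181*(72) + 72*(-181) = 0]
GCD = 1; from the row with r=1: x=-35, y=88
Check: 181*(-35) + 72*(88) = -6335 + 6336 = 1

GCD = 1, x = -35, y = 88


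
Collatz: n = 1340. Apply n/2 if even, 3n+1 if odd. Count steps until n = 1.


1340 → 670 → 335 → 1006 → 503 → 1510 → 755 → 2266 → 1133 → 3400 → 1700 → 850 → 425 → 1276 → 638 → 319 → 958 → 479 → 1438 → 719 → 2158 → 1079 → 3238 → 1619 → 4858 → 2429 → 7288 → 3644 → 1822 → 911 → 2734 → 1367 → 4102 → 2051 → 6154 → 3077 → 9232 → 4616 → 2308 → 1154 → 577 → 1732 → 866 → 433 → 1300 → 650 → 325 → 976 → 488 → 244 → 122 → 61 → 184 → 92 → 46 → 23 → 70 → 35 → 106 → 53 → 160 → 80 → 40 → 20 → 10 → 5 → 16 → 8 → 4 → 2 → 1
Total steps = 70

70 steps


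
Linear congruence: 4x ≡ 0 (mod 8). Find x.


GCD(4, 8) = 4 divides 0
Divide: 1x ≡ 0 (mod 2)
x ≡ 0 (mod 2)


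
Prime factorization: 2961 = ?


2961 / 3 = 987
987 / 3 = 329
329 / 7 = 47
47 / 47 = 1
2961 = 3^2 × 7 × 47


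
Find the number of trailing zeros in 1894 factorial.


floor(1894/5) = 378
floor(1894/25) = 75
floor(1894/125) = 15
floor(1894/625) = 3
Total = 471

471 trailing zeros


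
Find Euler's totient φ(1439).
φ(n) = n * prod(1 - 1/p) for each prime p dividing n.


1439 = 1439
Prime factors: 1439
φ(1439) = 1439 × (1-1/1439)
= 1439 × 1438/1439 = 1438

φ(1439) = 1438


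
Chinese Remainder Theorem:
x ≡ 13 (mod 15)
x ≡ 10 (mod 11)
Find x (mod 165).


M = 15*11 = 165
M1 = M/15 = 11, M2 = M/11 = 15
M1^(-1) mod 15 = 11, M2^(-1) mod 11 = 3
x = 13*11*11 + 10*15*3 = 2023
2023 mod 165 = 43
Check: 43 mod 15 = 13 ✓, 43 mod 11 = 10 ✓

x ≡ 43 (mod 165)


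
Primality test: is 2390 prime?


2390 / 2 = 1195 (exact division)
2390 is NOT prime.

No, 2390 is not prime


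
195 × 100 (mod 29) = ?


195 × 100 = 19500
19500 mod 29 = 12


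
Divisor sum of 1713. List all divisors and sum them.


Divisors of 1713: 1, 3, 571, 1713
Sum = 1 + 3 + 571 + 1713 = 2288

σ(1713) = 2288


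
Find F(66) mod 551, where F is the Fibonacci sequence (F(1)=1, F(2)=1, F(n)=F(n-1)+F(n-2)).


F(k) mod 551 for k=1..66:
1, 1, 2, 3, 5, 8, 13, 21, 34, 55, 89, 144, 233, 377, 59, 436, 495, 380, 324, 153, 477, 79, 5, 84, 89, 173, 262, 435, 146, 30, 176, 206, 382, 37, 419, 456, 324, 229, 2, 231, 233, 464, 146, 59, 205, 264, 469, 182, 100, 282, 382, 113, 495, 57, 1, 58, 59, 117, 176, 293, 469, 211, 129, 340, 469, 258
F(66) mod 551 = 258


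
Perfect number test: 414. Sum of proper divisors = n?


Proper divisors of 414: 1, 2, 3, 6, 9, 18, 23, 46, 69, 138, 207
Sum = 1 + 2 + 3 + 6 + 9 + 18 + 23 + 46 + 69 + 138 + 207 = 522

No, 414 is not perfect (522 ≠ 414)


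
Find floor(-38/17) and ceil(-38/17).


-38/17 = -2.2353
floor = -3
ceil = -2

floor = -3, ceil = -2


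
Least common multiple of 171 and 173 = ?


GCD(171, 173) = 1
LCM = 171*173/1 = 29583/1 = 29583

LCM = 29583


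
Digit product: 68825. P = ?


6 × 8 × 8 × 2 × 5 = 3840


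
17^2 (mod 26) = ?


17^1 mod 26 = 17
17^2 mod 26 = 3


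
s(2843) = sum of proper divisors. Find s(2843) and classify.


Proper divisors: 1
Sum = 1 = 1
1 < 2843 → deficient

s(2843) = 1 (deficient)


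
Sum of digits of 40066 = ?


4 + 0 + 0 + 6 + 6 = 16


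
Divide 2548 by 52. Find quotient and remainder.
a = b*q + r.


2548 = 52 * 49 + 0
Check: 2548 + 0 = 2548

q = 49, r = 0


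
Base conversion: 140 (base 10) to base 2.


140 (base 10) = 140 (decimal)
140 (decimal) = 10001100 (base 2)


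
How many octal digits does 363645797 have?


363645797 in base 8 = 2553145545
Number of digits = 10

10 digits (base 8)


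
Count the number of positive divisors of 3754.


3754 = 2^1 × 1877^1
d(3754) = (1+1) × (1+1) = 4

4 divisors


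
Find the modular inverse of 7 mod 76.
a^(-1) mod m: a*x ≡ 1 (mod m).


Use the extended Euclidean algorithm on (76, 7); each row r = 76*s + 7*t:
r=76, s=1, t=0
r=7, s=0, t=1
q=10: r=6, s=1, t=-10   [76*(1) + 7*(-10) = 6]
q=1: r=1, s=-1, t=11   [76*(-1) + 7*(11) = 1]
q=6: r=0, s=7, t=-76   [76*(7) + 7*(-76) = 0]
GCD = 1 with t = 11, so 7*(11) ≡ 1 (mod 76)
Inverse = 11 mod 76 = 11
Check: 7 * 11 = 77 ≡ 1 (mod 76)

7^(-1) ≡ 11 (mod 76)


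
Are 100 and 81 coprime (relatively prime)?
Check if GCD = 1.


Euclidean algorithm:
100 = 1 * 81 + 19
81 = 4 * 19 + 5
19 = 3 * 5 + 4
5 = 1 * 4 + 1
4 = 4 * 1 + 0
GCD(100, 81) = 1

Yes, coprime (GCD = 1)


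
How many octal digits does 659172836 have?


659172836 in base 8 = 4722426744
Number of digits = 10

10 digits (base 8)


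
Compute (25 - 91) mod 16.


25 - 91 = -66
-66 mod 16 = 14


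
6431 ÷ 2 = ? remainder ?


6431 = 2 * 3215 + 1
Check: 6430 + 1 = 6431

q = 3215, r = 1


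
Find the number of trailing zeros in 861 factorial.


floor(861/5) = 172
floor(861/25) = 34
floor(861/125) = 6
floor(861/625) = 1
Total = 213

213 trailing zeros


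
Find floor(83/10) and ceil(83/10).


83/10 = 8.3000
floor = 8
ceil = 9

floor = 8, ceil = 9


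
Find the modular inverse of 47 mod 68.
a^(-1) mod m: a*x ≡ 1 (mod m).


Use the extended Euclidean algorithm on (68, 47); each row r = 68*s + 47*t:
r=68, s=1, t=0
r=47, s=0, t=1
q=1: r=21, s=1, t=-1   [68*(1) + 47*(-1) = 21]
q=2: r=5, s=-2, t=3   [68*(-2) + 47*(3) = 5]
q=4: r=1, s=9, t=-13   [68*(9) + 47*(-13) = 1]
q=5: r=0, s=-47, t=68   [68*(-47) + 47*(68) = 0]
GCD = 1 with t = -13, so 47*(-13) ≡ 1 (mod 68)
Inverse = -13 mod 68 = 55
Check: 47 * 55 = 2585 ≡ 1 (mod 68)

47^(-1) ≡ 55 (mod 68)


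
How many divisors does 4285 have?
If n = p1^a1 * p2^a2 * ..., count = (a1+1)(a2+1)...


4285 = 5^1 × 857^1
d(4285) = (1+1) × (1+1) = 4

4 divisors


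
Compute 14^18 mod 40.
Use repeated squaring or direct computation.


14^1 mod 40 = 14
14^2 mod 40 = 36
14^3 mod 40 = 24
14^4 mod 40 = 16
14^5 mod 40 = 24
14^6 mod 40 = 16
14^7 mod 40 = 24
14^8 mod 40 = 16
14^9 mod 40 = 24
14^10 mod 40 = 16
14^11 mod 40 = 24
14^12 mod 40 = 16
14^13 mod 40 = 24
14^14 mod 40 = 16
14^15 mod 40 = 24
14^16 mod 40 = 16
14^17 mod 40 = 24
14^18 mod 40 = 16


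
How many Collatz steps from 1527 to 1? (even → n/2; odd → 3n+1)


1527 → 4582 → 2291 → 6874 → 3437 → 10312 → 5156 → 2578 → 1289 → 3868 → 1934 → 967 → 2902 → 1451 → 4354 → 2177 → 6532 → 3266 → 1633 → 4900 → 2450 → 1225 → 3676 → 1838 → 919 → 2758 → 1379 → 4138 → 2069 → 6208 → 3104 → 1552 → 776 → 388 → 194 → 97 → 292 → 146 → 73 → 220 → 110 → 55 → 166 → 83 → 250 → 125 → 376 → 188 → 94 → 47 → 142 → 71 → 214 → 107 → 322 → 161 → 484 → 242 → 121 → 364 → 182 → 91 → 274 → 137 → 412 → 206 → 103 → 310 → 155 → 466 → 233 → 700 → 350 → 175 → 526 → 263 → 790 → 395 → 1186 → 593 → 1780 → 890 → 445 → 1336 → 668 → 334 → 167 → 502 → 251 → 754 → 377 → 1132 → 566 → 283 → 850 → 425 → 1276 → 638 → 319 → 958 → 479 → 1438 → 719 → 2158 → 1079 → 3238 → 1619 → 4858 → 2429 → 7288 → 3644 → 1822 → 911 → 2734 → 1367 → 4102 → 2051 → 6154 → 3077 → 9232 → 4616 → 2308 → 1154 → 577 → 1732 → 866 → 433 → 1300 → 650 → 325 → 976 → 488 → 244 → 122 → 61 → 184 → 92 → 46 → 23 → 70 → 35 → 106 → 53 → 160 → 80 → 40 → 20 → 10 → 5 → 16 → 8 → 4 → 2 → 1
Total steps = 153

153 steps


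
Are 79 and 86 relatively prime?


Euclidean algorithm:
86 = 1 * 79 + 7
79 = 11 * 7 + 2
7 = 3 * 2 + 1
2 = 2 * 1 + 0
GCD(79, 86) = 1

Yes, coprime (GCD = 1)


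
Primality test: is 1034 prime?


1034 / 2 = 517 (exact division)
1034 is NOT prime.

No, 1034 is not prime


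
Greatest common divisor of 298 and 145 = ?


298 = 2 * 145 + 8
145 = 18 * 8 + 1
8 = 8 * 1 + 0
GCD = 1


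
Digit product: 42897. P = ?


4 × 2 × 8 × 9 × 7 = 4032


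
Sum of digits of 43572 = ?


4 + 3 + 5 + 7 + 2 = 21


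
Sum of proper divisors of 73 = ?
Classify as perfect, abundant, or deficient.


Proper divisors: 1
Sum = 1 = 1
1 < 73 → deficient

s(73) = 1 (deficient)


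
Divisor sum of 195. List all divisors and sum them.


Divisors of 195: 1, 3, 5, 13, 15, 39, 65, 195
Sum = 1 + 3 + 5 + 13 + 15 + 39 + 65 + 195 = 336

σ(195) = 336


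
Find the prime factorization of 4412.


4412 / 2 = 2206
2206 / 2 = 1103
1103 / 1103 = 1
4412 = 2^2 × 1103


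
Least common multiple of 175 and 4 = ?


GCD(175, 4) = 1
LCM = 175*4/1 = 700/1 = 700

LCM = 700


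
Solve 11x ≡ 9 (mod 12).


GCD(11, 12) = 1, unique solution
a^(-1) mod 12 = 11
x = 11 * 9 mod 12 = 3

x ≡ 3 (mod 12)


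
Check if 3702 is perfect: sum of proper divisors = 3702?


Proper divisors of 3702: 1, 2, 3, 6, 617, 1234, 1851
Sum = 1 + 2 + 3 + 6 + 617 + 1234 + 1851 = 3714

No, 3702 is not perfect (3714 ≠ 3702)


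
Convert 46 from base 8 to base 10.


46 (base 8) = 38 (decimal)
38 (decimal) = 38 (base 10)


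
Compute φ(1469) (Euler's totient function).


1469 = 13 × 113
Prime factors: 13, 113
φ(1469) = 1469 × (1-1/13) × (1-1/113)
= 1469 × 12/13 × 112/113 = 1344

φ(1469) = 1344


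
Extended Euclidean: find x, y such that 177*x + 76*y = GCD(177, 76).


Tabular extended Euclidean (each row: r = 177*s + 76*t):
r=177, s=1, t=0
r=76, s=0, t=1
q=2: r=25, s=1, t=-2   [177*(1) + 76*(-2) = 25]
q=3: r=1, s=-3, t=7   [177*(-3) + 76*(7) = 1]
q=25: r=0, s=76, t=-177   [177*(76) + 76*(-177) = 0]
GCD = 1; from the row with r=1: x=-3, y=7
Check: 177*(-3) + 76*(7) = -531 + 532 = 1

GCD = 1, x = -3, y = 7


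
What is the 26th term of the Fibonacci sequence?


Sequence: 1, 1, 2, 3, 5, 8, 13, 21, 34, 55, 89, 144, 233, 377, 610, 987, 1597, 2584, 4181, 6765, 10946, 17711, 28657, 46368, 75025, 121393
F(26) = 121393


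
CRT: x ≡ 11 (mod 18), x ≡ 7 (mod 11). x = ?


M = 18*11 = 198
M1 = M/18 = 11, M2 = M/11 = 18
M1^(-1) mod 18 = 5, M2^(-1) mod 11 = 8
x = 11*11*5 + 7*18*8 = 1613
1613 mod 198 = 29
Check: 29 mod 18 = 11 ✓, 29 mod 11 = 7 ✓

x ≡ 29 (mod 198)


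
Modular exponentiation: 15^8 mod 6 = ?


15^1 mod 6 = 3
15^2 mod 6 = 3
15^3 mod 6 = 3
15^4 mod 6 = 3
15^5 mod 6 = 3
15^6 mod 6 = 3
15^7 mod 6 = 3
15^8 mod 6 = 3


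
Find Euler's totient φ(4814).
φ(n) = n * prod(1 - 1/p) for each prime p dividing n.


4814 = 2 × 29 × 83
Prime factors: 2, 29, 83
φ(4814) = 4814 × (1-1/2) × (1-1/29) × (1-1/83)
= 4814 × 1/2 × 28/29 × 82/83 = 2296

φ(4814) = 2296


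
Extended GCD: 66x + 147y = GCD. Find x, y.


Tabular extended Euclidean (each row: r = 66*s + 147*t):
r=66, s=1, t=0
r=147, s=0, t=1
q=0: r=66, s=1, t=0   [66*(1) + 147*(0) = 66]
q=2: r=15, s=-2, t=1   [66*(-2) + 147*(1) = 15]
q=4: r=6, s=9, t=-4   [66*(9) + 147*(-4) = 6]
q=2: r=3, s=-20, t=9   [66*(-20) + 147*(9) = 3]
q=2: r=0, s=49, t=-22   [66*(49) + 147*(-22) = 0]
GCD = 3; from the row with r=3: x=-20, y=9
Check: 66*(-20) + 147*(9) = -1320 + 1323 = 3

GCD = 3, x = -20, y = 9


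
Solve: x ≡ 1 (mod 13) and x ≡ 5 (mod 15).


M = 13*15 = 195
M1 = M/13 = 15, M2 = M/15 = 13
M1^(-1) mod 13 = 7, M2^(-1) mod 15 = 7
x = 1*15*7 + 5*13*7 = 560
560 mod 195 = 170
Check: 170 mod 13 = 1 ✓, 170 mod 15 = 5 ✓

x ≡ 170 (mod 195)


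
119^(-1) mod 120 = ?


Use the extended Euclidean algorithm on (120, 119); each row r = 120*s + 119*t:
r=120, s=1, t=0
r=119, s=0, t=1
q=1: r=1, s=1, t=-1   [120*(1) + 119*(-1) = 1]
q=119: r=0, s=-119, t=120   [120*(-119) + 119*(120) = 0]
GCD = 1 with t = -1, so 119*(-1) ≡ 1 (mod 120)
Inverse = -1 mod 120 = 119
Check: 119 * 119 = 14161 ≡ 1 (mod 120)

119^(-1) ≡ 119 (mod 120)


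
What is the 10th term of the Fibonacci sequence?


Sequence: 1, 1, 2, 3, 5, 8, 13, 21, 34, 55
F(10) = 55


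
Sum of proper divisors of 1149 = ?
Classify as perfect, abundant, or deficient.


Proper divisors: 1, 3, 383
Sum = 1 + 3 + 383 = 387
387 < 1149 → deficient

s(1149) = 387 (deficient)


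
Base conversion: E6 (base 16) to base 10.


E6 (base 16) = 230 (decimal)
230 (decimal) = 230 (base 10)


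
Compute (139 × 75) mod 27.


139 × 75 = 10425
10425 mod 27 = 3


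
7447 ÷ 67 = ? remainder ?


7447 = 67 * 111 + 10
Check: 7437 + 10 = 7447

q = 111, r = 10


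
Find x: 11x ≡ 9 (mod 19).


GCD(11, 19) = 1, unique solution
a^(-1) mod 19 = 7
x = 7 * 9 mod 19 = 6

x ≡ 6 (mod 19)


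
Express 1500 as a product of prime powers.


1500 / 2 = 750
750 / 2 = 375
375 / 3 = 125
125 / 5 = 25
25 / 5 = 5
5 / 5 = 1
1500 = 2^2 × 3 × 5^3


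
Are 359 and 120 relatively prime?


Euclidean algorithm:
359 = 2 * 120 + 119
120 = 1 * 119 + 1
119 = 119 * 1 + 0
GCD(359, 120) = 1

Yes, coprime (GCD = 1)


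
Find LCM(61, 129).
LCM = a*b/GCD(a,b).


GCD(61, 129) = 1
LCM = 61*129/1 = 7869/1 = 7869

LCM = 7869


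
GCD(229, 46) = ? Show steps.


229 = 4 * 46 + 45
46 = 1 * 45 + 1
45 = 45 * 1 + 0
GCD = 1


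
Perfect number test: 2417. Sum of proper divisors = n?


Proper divisors of 2417: 1
Sum = 1 = 1

No, 2417 is not perfect (1 ≠ 2417)


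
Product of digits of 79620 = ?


7 × 9 × 6 × 2 × 0 = 0


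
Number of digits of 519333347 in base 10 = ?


519333347 has 9 digits in base 10
floor(log10(519333347)) + 1 = floor(8.7154) + 1 = 9

9 digits (base 10)


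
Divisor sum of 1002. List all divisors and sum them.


Divisors of 1002: 1, 2, 3, 6, 167, 334, 501, 1002
Sum = 1 + 2 + 3 + 6 + 167 + 334 + 501 + 1002 = 2016

σ(1002) = 2016


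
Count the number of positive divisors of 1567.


1567 = 1567^1
d(1567) = (1+1) = 2

2 divisors


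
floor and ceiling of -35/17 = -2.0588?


-35/17 = -2.0588
floor = -3
ceil = -2

floor = -3, ceil = -2


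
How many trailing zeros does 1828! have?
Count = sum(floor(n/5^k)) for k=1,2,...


floor(1828/5) = 365
floor(1828/25) = 73
floor(1828/125) = 14
floor(1828/625) = 2
Total = 454

454 trailing zeros


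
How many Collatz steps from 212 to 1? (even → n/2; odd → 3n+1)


212 → 106 → 53 → 160 → 80 → 40 → 20 → 10 → 5 → 16 → 8 → 4 → 2 → 1
Total steps = 13

13 steps


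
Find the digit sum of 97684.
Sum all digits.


9 + 7 + 6 + 8 + 4 = 34


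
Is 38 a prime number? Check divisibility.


38 / 2 = 19 (exact division)
38 is NOT prime.

No, 38 is not prime


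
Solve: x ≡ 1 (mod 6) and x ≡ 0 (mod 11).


M = 6*11 = 66
M1 = M/6 = 11, M2 = M/11 = 6
M1^(-1) mod 6 = 5, M2^(-1) mod 11 = 2
x = 1*11*5 + 0*6*2 = 55
55 mod 66 = 55
Check: 55 mod 6 = 1 ✓, 55 mod 11 = 0 ✓

x ≡ 55 (mod 66)


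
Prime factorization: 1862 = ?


1862 / 2 = 931
931 / 7 = 133
133 / 7 = 19
19 / 19 = 1
1862 = 2 × 7^2 × 19


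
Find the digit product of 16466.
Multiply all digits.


1 × 6 × 4 × 6 × 6 = 864


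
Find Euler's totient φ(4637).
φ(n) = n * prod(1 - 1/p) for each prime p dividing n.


4637 = 4637
Prime factors: 4637
φ(4637) = 4637 × (1-1/4637)
= 4637 × 4636/4637 = 4636

φ(4637) = 4636


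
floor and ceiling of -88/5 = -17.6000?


-88/5 = -17.6000
floor = -18
ceil = -17

floor = -18, ceil = -17


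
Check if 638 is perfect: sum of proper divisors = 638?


Proper divisors of 638: 1, 2, 11, 22, 29, 58, 319
Sum = 1 + 2 + 11 + 22 + 29 + 58 + 319 = 442

No, 638 is not perfect (442 ≠ 638)


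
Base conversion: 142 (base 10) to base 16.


142 (base 10) = 142 (decimal)
142 (decimal) = 8E (base 16)


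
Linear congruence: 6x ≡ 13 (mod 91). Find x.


GCD(6, 91) = 1, unique solution
a^(-1) mod 91 = 76
x = 76 * 13 mod 91 = 78

x ≡ 78 (mod 91)


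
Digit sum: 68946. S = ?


6 + 8 + 9 + 4 + 6 = 33


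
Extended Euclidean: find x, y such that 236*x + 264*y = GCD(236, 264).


Tabular extended Euclidean (each row: r = 236*s + 264*t):
r=236, s=1, t=0
r=264, s=0, t=1
q=0: r=236, s=1, t=0   [236*(1) + 264*(0) = 236]
q=1: r=28, s=-1, t=1   [236*(-1) + 264*(1) = 28]
q=8: r=12, s=9, t=-8   [236*(9) + 264*(-8) = 12]
q=2: r=4, s=-19, t=17   [236*(-19) + 264*(17) = 4]
q=3: r=0, s=66, t=-59   [236*(66) + 264*(-59) = 0]
GCD = 4; from the row with r=4: x=-19, y=17
Check: 236*(-19) + 264*(17) = -4484 + 4488 = 4

GCD = 4, x = -19, y = 17


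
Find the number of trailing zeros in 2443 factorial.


floor(2443/5) = 488
floor(2443/25) = 97
floor(2443/125) = 19
floor(2443/625) = 3
Total = 607

607 trailing zeros


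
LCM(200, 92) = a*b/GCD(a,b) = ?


GCD(200, 92) = 4
LCM = 200*92/4 = 18400/4 = 4600

LCM = 4600


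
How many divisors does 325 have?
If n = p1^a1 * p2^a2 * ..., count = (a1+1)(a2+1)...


325 = 5^2 × 13^1
d(325) = (2+1) × (1+1) = 6

6 divisors


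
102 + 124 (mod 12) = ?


102 + 124 = 226
226 mod 12 = 10


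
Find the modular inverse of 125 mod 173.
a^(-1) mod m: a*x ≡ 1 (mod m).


Use the extended Euclidean algorithm on (173, 125); each row r = 173*s + 125*t:
r=173, s=1, t=0
r=125, s=0, t=1
q=1: r=48, s=1, t=-1   [173*(1) + 125*(-1) = 48]
q=2: r=29, s=-2, t=3   [173*(-2) + 125*(3) = 29]
q=1: r=19, s=3, t=-4   [173*(3) + 125*(-4) = 19]
q=1: r=10, s=-5, t=7   [173*(-5) + 125*(7) = 10]
q=1: r=9, s=8, t=-11   [173*(8) + 125*(-11) = 9]
q=1: r=1, s=-13, t=18   [173*(-13) + 125*(18) = 1]
q=9: r=0, s=125, t=-173   [173*(125) + 125*(-173) = 0]
GCD = 1 with t = 18, so 125*(18) ≡ 1 (mod 173)
Inverse = 18 mod 173 = 18
Check: 125 * 18 = 2250 ≡ 1 (mod 173)

125^(-1) ≡ 18 (mod 173)


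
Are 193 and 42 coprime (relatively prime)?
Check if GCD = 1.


Euclidean algorithm:
193 = 4 * 42 + 25
42 = 1 * 25 + 17
25 = 1 * 17 + 8
17 = 2 * 8 + 1
8 = 8 * 1 + 0
GCD(193, 42) = 1

Yes, coprime (GCD = 1)


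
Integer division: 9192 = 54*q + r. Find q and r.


9192 = 54 * 170 + 12
Check: 9180 + 12 = 9192

q = 170, r = 12


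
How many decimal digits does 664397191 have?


664397191 has 9 digits in base 10
floor(log10(664397191)) + 1 = floor(8.8224) + 1 = 9

9 digits (base 10)
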